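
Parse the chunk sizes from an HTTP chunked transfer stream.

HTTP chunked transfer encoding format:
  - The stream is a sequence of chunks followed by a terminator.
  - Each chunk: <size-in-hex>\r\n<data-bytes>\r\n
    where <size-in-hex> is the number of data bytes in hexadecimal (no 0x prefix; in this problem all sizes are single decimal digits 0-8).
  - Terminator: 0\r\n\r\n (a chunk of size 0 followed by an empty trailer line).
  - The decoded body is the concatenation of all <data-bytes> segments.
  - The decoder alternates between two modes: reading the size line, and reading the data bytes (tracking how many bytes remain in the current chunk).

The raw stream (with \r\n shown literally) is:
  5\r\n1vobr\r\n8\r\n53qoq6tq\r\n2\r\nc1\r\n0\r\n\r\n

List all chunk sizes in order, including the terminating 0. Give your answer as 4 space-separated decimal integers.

Answer: 5 8 2 0

Derivation:
Chunk 1: stream[0..1]='5' size=0x5=5, data at stream[3..8]='1vobr' -> body[0..5], body so far='1vobr'
Chunk 2: stream[10..11]='8' size=0x8=8, data at stream[13..21]='53qoq6tq' -> body[5..13], body so far='1vobr53qoq6tq'
Chunk 3: stream[23..24]='2' size=0x2=2, data at stream[26..28]='c1' -> body[13..15], body so far='1vobr53qoq6tqc1'
Chunk 4: stream[30..31]='0' size=0 (terminator). Final body='1vobr53qoq6tqc1' (15 bytes)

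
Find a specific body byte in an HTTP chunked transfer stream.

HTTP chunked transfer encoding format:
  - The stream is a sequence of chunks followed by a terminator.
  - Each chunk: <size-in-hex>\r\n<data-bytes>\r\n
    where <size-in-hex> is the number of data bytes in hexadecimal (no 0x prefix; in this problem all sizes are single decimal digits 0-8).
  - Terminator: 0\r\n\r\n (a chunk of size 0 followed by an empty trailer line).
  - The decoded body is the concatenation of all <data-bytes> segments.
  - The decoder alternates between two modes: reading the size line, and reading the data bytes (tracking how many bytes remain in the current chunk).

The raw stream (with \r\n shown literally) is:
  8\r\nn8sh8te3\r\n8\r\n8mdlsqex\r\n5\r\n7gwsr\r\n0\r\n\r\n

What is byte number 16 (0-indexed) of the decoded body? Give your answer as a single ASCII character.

Answer: 7

Derivation:
Chunk 1: stream[0..1]='8' size=0x8=8, data at stream[3..11]='n8sh8te3' -> body[0..8], body so far='n8sh8te3'
Chunk 2: stream[13..14]='8' size=0x8=8, data at stream[16..24]='8mdlsqex' -> body[8..16], body so far='n8sh8te38mdlsqex'
Chunk 3: stream[26..27]='5' size=0x5=5, data at stream[29..34]='7gwsr' -> body[16..21], body so far='n8sh8te38mdlsqex7gwsr'
Chunk 4: stream[36..37]='0' size=0 (terminator). Final body='n8sh8te38mdlsqex7gwsr' (21 bytes)
Body byte 16 = '7'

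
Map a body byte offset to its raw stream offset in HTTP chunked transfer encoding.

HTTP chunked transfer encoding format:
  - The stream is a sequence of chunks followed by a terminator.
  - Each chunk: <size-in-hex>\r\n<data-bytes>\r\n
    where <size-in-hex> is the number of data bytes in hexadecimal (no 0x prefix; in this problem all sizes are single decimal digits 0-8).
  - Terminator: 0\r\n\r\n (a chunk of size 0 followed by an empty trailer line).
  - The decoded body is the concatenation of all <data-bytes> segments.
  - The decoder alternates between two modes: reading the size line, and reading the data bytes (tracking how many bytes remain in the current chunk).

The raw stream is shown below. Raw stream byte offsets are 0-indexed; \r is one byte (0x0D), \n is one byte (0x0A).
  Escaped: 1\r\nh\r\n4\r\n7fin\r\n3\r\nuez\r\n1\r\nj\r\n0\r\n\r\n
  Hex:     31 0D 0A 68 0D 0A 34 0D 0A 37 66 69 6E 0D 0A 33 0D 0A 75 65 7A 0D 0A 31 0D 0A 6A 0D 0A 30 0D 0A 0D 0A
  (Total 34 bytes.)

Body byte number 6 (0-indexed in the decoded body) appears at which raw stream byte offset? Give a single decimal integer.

Chunk 1: stream[0..1]='1' size=0x1=1, data at stream[3..4]='h' -> body[0..1], body so far='h'
Chunk 2: stream[6..7]='4' size=0x4=4, data at stream[9..13]='7fin' -> body[1..5], body so far='h7fin'
Chunk 3: stream[15..16]='3' size=0x3=3, data at stream[18..21]='uez' -> body[5..8], body so far='h7finuez'
Chunk 4: stream[23..24]='1' size=0x1=1, data at stream[26..27]='j' -> body[8..9], body so far='h7finuezj'
Chunk 5: stream[29..30]='0' size=0 (terminator). Final body='h7finuezj' (9 bytes)
Body byte 6 at stream offset 19

Answer: 19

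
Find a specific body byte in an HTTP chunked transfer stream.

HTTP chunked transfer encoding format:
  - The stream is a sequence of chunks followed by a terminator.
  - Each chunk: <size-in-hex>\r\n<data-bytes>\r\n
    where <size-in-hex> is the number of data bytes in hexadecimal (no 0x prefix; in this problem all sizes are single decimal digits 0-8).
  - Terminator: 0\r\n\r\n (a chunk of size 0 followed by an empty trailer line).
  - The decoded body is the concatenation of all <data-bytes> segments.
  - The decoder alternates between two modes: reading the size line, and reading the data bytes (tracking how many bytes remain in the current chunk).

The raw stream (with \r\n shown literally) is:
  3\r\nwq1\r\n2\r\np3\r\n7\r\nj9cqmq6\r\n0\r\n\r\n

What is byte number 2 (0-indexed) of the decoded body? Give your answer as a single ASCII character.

Answer: 1

Derivation:
Chunk 1: stream[0..1]='3' size=0x3=3, data at stream[3..6]='wq1' -> body[0..3], body so far='wq1'
Chunk 2: stream[8..9]='2' size=0x2=2, data at stream[11..13]='p3' -> body[3..5], body so far='wq1p3'
Chunk 3: stream[15..16]='7' size=0x7=7, data at stream[18..25]='j9cqmq6' -> body[5..12], body so far='wq1p3j9cqmq6'
Chunk 4: stream[27..28]='0' size=0 (terminator). Final body='wq1p3j9cqmq6' (12 bytes)
Body byte 2 = '1'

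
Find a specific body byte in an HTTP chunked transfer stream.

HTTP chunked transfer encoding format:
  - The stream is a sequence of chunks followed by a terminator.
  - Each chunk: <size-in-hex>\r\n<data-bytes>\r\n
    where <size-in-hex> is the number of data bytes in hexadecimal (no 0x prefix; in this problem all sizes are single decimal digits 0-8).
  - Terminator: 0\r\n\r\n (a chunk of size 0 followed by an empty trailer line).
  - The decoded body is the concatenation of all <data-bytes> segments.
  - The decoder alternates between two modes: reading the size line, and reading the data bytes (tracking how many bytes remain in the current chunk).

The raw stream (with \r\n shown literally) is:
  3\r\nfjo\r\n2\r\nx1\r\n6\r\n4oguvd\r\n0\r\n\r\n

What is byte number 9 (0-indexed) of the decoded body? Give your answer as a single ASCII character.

Answer: v

Derivation:
Chunk 1: stream[0..1]='3' size=0x3=3, data at stream[3..6]='fjo' -> body[0..3], body so far='fjo'
Chunk 2: stream[8..9]='2' size=0x2=2, data at stream[11..13]='x1' -> body[3..5], body so far='fjox1'
Chunk 3: stream[15..16]='6' size=0x6=6, data at stream[18..24]='4oguvd' -> body[5..11], body so far='fjox14oguvd'
Chunk 4: stream[26..27]='0' size=0 (terminator). Final body='fjox14oguvd' (11 bytes)
Body byte 9 = 'v'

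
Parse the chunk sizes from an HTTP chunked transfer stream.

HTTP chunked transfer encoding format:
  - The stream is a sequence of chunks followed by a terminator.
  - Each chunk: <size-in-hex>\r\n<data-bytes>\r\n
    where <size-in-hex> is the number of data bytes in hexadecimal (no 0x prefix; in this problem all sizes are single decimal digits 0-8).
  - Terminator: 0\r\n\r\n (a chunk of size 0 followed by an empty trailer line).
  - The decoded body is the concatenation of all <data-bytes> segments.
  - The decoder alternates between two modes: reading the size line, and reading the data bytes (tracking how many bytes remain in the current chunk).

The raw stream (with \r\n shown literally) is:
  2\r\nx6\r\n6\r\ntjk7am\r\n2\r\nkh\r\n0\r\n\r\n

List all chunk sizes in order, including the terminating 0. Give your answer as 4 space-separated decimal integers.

Answer: 2 6 2 0

Derivation:
Chunk 1: stream[0..1]='2' size=0x2=2, data at stream[3..5]='x6' -> body[0..2], body so far='x6'
Chunk 2: stream[7..8]='6' size=0x6=6, data at stream[10..16]='tjk7am' -> body[2..8], body so far='x6tjk7am'
Chunk 3: stream[18..19]='2' size=0x2=2, data at stream[21..23]='kh' -> body[8..10], body so far='x6tjk7amkh'
Chunk 4: stream[25..26]='0' size=0 (terminator). Final body='x6tjk7amkh' (10 bytes)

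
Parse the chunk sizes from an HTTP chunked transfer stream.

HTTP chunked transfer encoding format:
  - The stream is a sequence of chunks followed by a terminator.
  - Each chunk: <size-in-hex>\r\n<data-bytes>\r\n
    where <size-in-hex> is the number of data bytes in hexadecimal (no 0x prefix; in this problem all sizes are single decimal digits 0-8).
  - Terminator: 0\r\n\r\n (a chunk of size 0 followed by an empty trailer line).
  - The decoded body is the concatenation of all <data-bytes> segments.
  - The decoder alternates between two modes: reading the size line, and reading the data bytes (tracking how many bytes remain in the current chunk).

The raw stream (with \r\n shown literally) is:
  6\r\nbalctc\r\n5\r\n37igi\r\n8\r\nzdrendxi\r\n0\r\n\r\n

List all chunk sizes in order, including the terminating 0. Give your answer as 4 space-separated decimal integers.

Answer: 6 5 8 0

Derivation:
Chunk 1: stream[0..1]='6' size=0x6=6, data at stream[3..9]='balctc' -> body[0..6], body so far='balctc'
Chunk 2: stream[11..12]='5' size=0x5=5, data at stream[14..19]='37igi' -> body[6..11], body so far='balctc37igi'
Chunk 3: stream[21..22]='8' size=0x8=8, data at stream[24..32]='zdrendxi' -> body[11..19], body so far='balctc37igizdrendxi'
Chunk 4: stream[34..35]='0' size=0 (terminator). Final body='balctc37igizdrendxi' (19 bytes)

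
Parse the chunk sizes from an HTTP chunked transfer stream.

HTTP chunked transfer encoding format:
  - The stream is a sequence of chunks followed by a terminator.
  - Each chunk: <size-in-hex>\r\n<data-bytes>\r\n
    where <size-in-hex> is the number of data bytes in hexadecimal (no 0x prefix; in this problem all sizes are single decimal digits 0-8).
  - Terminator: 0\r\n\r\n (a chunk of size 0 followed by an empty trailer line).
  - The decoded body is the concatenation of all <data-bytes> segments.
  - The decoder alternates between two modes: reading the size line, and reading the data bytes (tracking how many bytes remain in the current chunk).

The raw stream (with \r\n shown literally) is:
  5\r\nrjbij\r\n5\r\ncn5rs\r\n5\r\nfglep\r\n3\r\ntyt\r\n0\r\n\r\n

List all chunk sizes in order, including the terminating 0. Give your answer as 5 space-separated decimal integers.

Answer: 5 5 5 3 0

Derivation:
Chunk 1: stream[0..1]='5' size=0x5=5, data at stream[3..8]='rjbij' -> body[0..5], body so far='rjbij'
Chunk 2: stream[10..11]='5' size=0x5=5, data at stream[13..18]='cn5rs' -> body[5..10], body so far='rjbijcn5rs'
Chunk 3: stream[20..21]='5' size=0x5=5, data at stream[23..28]='fglep' -> body[10..15], body so far='rjbijcn5rsfglep'
Chunk 4: stream[30..31]='3' size=0x3=3, data at stream[33..36]='tyt' -> body[15..18], body so far='rjbijcn5rsfgleptyt'
Chunk 5: stream[38..39]='0' size=0 (terminator). Final body='rjbijcn5rsfgleptyt' (18 bytes)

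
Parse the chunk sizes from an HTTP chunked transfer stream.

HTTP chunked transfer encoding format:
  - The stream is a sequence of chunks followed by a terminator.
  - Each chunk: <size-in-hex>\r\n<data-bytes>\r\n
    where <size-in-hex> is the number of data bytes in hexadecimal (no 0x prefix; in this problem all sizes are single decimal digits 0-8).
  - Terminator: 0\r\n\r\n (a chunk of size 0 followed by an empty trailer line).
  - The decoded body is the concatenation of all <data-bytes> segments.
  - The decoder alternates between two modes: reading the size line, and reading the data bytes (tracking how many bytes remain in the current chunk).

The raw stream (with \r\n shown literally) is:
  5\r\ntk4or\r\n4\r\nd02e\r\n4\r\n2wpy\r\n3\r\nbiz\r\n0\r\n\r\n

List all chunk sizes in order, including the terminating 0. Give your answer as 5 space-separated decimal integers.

Answer: 5 4 4 3 0

Derivation:
Chunk 1: stream[0..1]='5' size=0x5=5, data at stream[3..8]='tk4or' -> body[0..5], body so far='tk4or'
Chunk 2: stream[10..11]='4' size=0x4=4, data at stream[13..17]='d02e' -> body[5..9], body so far='tk4ord02e'
Chunk 3: stream[19..20]='4' size=0x4=4, data at stream[22..26]='2wpy' -> body[9..13], body so far='tk4ord02e2wpy'
Chunk 4: stream[28..29]='3' size=0x3=3, data at stream[31..34]='biz' -> body[13..16], body so far='tk4ord02e2wpybiz'
Chunk 5: stream[36..37]='0' size=0 (terminator). Final body='tk4ord02e2wpybiz' (16 bytes)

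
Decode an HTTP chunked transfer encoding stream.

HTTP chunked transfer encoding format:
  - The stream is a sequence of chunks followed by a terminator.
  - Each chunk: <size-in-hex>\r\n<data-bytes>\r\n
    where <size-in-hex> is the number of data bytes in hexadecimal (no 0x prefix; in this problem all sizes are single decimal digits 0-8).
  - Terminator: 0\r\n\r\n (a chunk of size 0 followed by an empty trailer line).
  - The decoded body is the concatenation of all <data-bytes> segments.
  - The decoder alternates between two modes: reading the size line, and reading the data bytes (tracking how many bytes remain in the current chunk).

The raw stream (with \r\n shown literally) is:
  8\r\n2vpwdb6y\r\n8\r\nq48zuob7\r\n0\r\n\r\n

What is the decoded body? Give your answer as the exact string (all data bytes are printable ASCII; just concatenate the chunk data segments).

Chunk 1: stream[0..1]='8' size=0x8=8, data at stream[3..11]='2vpwdb6y' -> body[0..8], body so far='2vpwdb6y'
Chunk 2: stream[13..14]='8' size=0x8=8, data at stream[16..24]='q48zuob7' -> body[8..16], body so far='2vpwdb6yq48zuob7'
Chunk 3: stream[26..27]='0' size=0 (terminator). Final body='2vpwdb6yq48zuob7' (16 bytes)

Answer: 2vpwdb6yq48zuob7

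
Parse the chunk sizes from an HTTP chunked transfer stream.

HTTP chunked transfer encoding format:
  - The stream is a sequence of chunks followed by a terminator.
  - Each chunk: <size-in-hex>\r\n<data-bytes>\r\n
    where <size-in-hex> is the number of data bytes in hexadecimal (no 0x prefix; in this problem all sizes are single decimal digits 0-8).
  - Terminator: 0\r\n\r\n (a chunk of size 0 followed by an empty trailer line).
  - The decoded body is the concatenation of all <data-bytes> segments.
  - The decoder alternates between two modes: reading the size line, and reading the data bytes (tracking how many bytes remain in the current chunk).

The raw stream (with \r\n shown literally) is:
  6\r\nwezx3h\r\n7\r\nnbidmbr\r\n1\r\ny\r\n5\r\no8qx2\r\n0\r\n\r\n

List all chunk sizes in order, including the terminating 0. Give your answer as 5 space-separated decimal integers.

Answer: 6 7 1 5 0

Derivation:
Chunk 1: stream[0..1]='6' size=0x6=6, data at stream[3..9]='wezx3h' -> body[0..6], body so far='wezx3h'
Chunk 2: stream[11..12]='7' size=0x7=7, data at stream[14..21]='nbidmbr' -> body[6..13], body so far='wezx3hnbidmbr'
Chunk 3: stream[23..24]='1' size=0x1=1, data at stream[26..27]='y' -> body[13..14], body so far='wezx3hnbidmbry'
Chunk 4: stream[29..30]='5' size=0x5=5, data at stream[32..37]='o8qx2' -> body[14..19], body so far='wezx3hnbidmbryo8qx2'
Chunk 5: stream[39..40]='0' size=0 (terminator). Final body='wezx3hnbidmbryo8qx2' (19 bytes)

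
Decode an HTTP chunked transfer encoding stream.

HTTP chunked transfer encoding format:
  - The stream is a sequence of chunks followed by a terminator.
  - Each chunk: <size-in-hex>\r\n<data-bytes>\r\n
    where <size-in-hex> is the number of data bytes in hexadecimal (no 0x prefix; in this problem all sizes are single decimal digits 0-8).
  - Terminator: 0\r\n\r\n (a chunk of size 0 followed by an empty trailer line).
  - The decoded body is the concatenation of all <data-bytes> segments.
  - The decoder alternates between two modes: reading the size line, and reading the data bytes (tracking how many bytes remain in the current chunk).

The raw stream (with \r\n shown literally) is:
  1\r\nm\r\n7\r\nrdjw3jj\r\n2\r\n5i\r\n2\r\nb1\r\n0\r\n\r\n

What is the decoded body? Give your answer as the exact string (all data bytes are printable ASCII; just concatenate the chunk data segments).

Answer: mrdjw3jj5ib1

Derivation:
Chunk 1: stream[0..1]='1' size=0x1=1, data at stream[3..4]='m' -> body[0..1], body so far='m'
Chunk 2: stream[6..7]='7' size=0x7=7, data at stream[9..16]='rdjw3jj' -> body[1..8], body so far='mrdjw3jj'
Chunk 3: stream[18..19]='2' size=0x2=2, data at stream[21..23]='5i' -> body[8..10], body so far='mrdjw3jj5i'
Chunk 4: stream[25..26]='2' size=0x2=2, data at stream[28..30]='b1' -> body[10..12], body so far='mrdjw3jj5ib1'
Chunk 5: stream[32..33]='0' size=0 (terminator). Final body='mrdjw3jj5ib1' (12 bytes)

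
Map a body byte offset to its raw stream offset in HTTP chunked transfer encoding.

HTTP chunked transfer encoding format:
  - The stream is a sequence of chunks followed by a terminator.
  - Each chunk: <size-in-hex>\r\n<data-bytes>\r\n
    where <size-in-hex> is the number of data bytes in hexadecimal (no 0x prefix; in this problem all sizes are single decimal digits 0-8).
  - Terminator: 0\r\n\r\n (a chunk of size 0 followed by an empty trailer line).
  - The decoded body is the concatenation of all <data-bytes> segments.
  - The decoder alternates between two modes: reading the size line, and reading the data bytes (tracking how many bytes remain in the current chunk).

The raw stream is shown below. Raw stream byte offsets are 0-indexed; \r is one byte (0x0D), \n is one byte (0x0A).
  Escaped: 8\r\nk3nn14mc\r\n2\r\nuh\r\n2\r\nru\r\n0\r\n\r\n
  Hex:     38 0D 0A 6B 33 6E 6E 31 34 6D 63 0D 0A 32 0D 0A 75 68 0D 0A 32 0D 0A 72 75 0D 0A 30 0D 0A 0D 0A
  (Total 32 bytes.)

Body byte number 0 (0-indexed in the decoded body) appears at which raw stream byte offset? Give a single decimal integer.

Chunk 1: stream[0..1]='8' size=0x8=8, data at stream[3..11]='k3nn14mc' -> body[0..8], body so far='k3nn14mc'
Chunk 2: stream[13..14]='2' size=0x2=2, data at stream[16..18]='uh' -> body[8..10], body so far='k3nn14mcuh'
Chunk 3: stream[20..21]='2' size=0x2=2, data at stream[23..25]='ru' -> body[10..12], body so far='k3nn14mcuhru'
Chunk 4: stream[27..28]='0' size=0 (terminator). Final body='k3nn14mcuhru' (12 bytes)
Body byte 0 at stream offset 3

Answer: 3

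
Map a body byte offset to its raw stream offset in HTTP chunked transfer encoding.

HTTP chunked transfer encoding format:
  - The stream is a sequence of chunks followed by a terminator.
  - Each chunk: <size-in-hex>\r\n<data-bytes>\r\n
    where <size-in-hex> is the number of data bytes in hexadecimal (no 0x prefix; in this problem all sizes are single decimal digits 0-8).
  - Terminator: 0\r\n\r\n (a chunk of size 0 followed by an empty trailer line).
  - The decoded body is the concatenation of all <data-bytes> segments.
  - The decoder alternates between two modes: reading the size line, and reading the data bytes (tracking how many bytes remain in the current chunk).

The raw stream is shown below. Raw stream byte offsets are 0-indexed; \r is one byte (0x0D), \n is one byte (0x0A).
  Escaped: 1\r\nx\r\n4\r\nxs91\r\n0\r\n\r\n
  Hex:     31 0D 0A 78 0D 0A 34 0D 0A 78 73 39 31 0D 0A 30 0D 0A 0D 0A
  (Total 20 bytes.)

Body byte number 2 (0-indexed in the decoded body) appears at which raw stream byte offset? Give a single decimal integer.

Chunk 1: stream[0..1]='1' size=0x1=1, data at stream[3..4]='x' -> body[0..1], body so far='x'
Chunk 2: stream[6..7]='4' size=0x4=4, data at stream[9..13]='xs91' -> body[1..5], body so far='xxs91'
Chunk 3: stream[15..16]='0' size=0 (terminator). Final body='xxs91' (5 bytes)
Body byte 2 at stream offset 10

Answer: 10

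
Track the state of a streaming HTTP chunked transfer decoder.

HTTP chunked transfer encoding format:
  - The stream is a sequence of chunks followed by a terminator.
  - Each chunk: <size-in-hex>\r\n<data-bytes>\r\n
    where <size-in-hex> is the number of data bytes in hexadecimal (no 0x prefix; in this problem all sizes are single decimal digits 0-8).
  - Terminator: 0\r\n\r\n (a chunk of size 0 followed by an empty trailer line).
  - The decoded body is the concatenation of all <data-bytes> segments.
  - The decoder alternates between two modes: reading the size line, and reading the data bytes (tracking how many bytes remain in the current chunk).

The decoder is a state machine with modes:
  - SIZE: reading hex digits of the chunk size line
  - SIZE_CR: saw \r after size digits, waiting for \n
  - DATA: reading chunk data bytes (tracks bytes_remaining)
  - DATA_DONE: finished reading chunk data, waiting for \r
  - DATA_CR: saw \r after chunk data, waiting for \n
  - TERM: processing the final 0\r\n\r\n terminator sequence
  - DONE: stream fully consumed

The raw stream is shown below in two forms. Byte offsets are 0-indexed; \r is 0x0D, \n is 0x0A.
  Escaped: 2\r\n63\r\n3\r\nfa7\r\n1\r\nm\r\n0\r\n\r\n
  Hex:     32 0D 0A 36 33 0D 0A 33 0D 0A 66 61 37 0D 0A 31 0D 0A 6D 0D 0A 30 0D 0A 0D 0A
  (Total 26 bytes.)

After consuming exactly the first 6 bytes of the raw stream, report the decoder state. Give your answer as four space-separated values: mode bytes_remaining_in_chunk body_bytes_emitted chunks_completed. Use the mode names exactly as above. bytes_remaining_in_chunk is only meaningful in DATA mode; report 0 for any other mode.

Byte 0 = '2': mode=SIZE remaining=0 emitted=0 chunks_done=0
Byte 1 = 0x0D: mode=SIZE_CR remaining=0 emitted=0 chunks_done=0
Byte 2 = 0x0A: mode=DATA remaining=2 emitted=0 chunks_done=0
Byte 3 = '6': mode=DATA remaining=1 emitted=1 chunks_done=0
Byte 4 = '3': mode=DATA_DONE remaining=0 emitted=2 chunks_done=0
Byte 5 = 0x0D: mode=DATA_CR remaining=0 emitted=2 chunks_done=0

Answer: DATA_CR 0 2 0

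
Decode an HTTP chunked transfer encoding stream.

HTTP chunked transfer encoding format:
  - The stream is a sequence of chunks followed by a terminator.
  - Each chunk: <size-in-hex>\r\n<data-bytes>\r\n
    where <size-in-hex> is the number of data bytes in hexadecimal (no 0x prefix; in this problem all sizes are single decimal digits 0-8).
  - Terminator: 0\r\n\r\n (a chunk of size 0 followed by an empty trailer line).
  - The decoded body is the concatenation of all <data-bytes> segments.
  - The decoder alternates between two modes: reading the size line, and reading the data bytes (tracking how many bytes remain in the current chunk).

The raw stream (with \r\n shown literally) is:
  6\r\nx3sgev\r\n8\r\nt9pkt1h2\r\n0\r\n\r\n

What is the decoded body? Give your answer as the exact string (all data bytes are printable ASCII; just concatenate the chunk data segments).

Answer: x3sgevt9pkt1h2

Derivation:
Chunk 1: stream[0..1]='6' size=0x6=6, data at stream[3..9]='x3sgev' -> body[0..6], body so far='x3sgev'
Chunk 2: stream[11..12]='8' size=0x8=8, data at stream[14..22]='t9pkt1h2' -> body[6..14], body so far='x3sgevt9pkt1h2'
Chunk 3: stream[24..25]='0' size=0 (terminator). Final body='x3sgevt9pkt1h2' (14 bytes)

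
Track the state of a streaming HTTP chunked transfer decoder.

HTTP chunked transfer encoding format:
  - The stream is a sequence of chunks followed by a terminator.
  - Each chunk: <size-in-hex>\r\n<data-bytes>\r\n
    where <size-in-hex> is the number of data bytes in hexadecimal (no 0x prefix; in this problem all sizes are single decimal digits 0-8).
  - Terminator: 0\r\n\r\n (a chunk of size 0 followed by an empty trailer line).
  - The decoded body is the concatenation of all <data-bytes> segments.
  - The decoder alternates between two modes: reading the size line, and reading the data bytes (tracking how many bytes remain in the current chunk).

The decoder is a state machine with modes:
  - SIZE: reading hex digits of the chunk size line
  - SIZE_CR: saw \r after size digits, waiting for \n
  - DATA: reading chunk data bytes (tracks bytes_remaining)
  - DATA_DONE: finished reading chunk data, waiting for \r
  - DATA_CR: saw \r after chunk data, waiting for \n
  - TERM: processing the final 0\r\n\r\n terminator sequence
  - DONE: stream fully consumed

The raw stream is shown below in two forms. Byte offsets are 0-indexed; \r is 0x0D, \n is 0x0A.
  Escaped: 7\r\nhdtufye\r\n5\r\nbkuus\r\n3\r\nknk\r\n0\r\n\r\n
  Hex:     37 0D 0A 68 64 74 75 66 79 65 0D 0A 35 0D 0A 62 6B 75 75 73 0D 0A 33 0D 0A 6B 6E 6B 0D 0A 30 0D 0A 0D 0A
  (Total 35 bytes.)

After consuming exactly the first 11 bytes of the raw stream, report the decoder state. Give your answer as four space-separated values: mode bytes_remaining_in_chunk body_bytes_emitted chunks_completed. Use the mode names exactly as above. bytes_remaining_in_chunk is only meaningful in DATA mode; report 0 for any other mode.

Answer: DATA_CR 0 7 0

Derivation:
Byte 0 = '7': mode=SIZE remaining=0 emitted=0 chunks_done=0
Byte 1 = 0x0D: mode=SIZE_CR remaining=0 emitted=0 chunks_done=0
Byte 2 = 0x0A: mode=DATA remaining=7 emitted=0 chunks_done=0
Byte 3 = 'h': mode=DATA remaining=6 emitted=1 chunks_done=0
Byte 4 = 'd': mode=DATA remaining=5 emitted=2 chunks_done=0
Byte 5 = 't': mode=DATA remaining=4 emitted=3 chunks_done=0
Byte 6 = 'u': mode=DATA remaining=3 emitted=4 chunks_done=0
Byte 7 = 'f': mode=DATA remaining=2 emitted=5 chunks_done=0
Byte 8 = 'y': mode=DATA remaining=1 emitted=6 chunks_done=0
Byte 9 = 'e': mode=DATA_DONE remaining=0 emitted=7 chunks_done=0
Byte 10 = 0x0D: mode=DATA_CR remaining=0 emitted=7 chunks_done=0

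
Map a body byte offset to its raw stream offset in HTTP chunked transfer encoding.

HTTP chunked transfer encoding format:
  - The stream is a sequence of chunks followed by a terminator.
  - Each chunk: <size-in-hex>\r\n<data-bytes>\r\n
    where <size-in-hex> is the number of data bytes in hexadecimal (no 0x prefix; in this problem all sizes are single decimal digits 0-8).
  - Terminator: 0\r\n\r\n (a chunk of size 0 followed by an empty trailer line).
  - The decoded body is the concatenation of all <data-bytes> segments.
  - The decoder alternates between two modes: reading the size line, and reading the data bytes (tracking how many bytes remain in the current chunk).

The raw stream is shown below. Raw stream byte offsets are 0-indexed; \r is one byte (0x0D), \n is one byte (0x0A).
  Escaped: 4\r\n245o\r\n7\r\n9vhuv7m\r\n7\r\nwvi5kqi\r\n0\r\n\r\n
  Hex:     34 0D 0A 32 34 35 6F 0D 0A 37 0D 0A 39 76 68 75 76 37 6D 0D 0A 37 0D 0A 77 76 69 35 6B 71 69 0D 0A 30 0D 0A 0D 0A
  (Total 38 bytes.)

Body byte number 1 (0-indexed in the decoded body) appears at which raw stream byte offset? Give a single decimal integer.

Answer: 4

Derivation:
Chunk 1: stream[0..1]='4' size=0x4=4, data at stream[3..7]='245o' -> body[0..4], body so far='245o'
Chunk 2: stream[9..10]='7' size=0x7=7, data at stream[12..19]='9vhuv7m' -> body[4..11], body so far='245o9vhuv7m'
Chunk 3: stream[21..22]='7' size=0x7=7, data at stream[24..31]='wvi5kqi' -> body[11..18], body so far='245o9vhuv7mwvi5kqi'
Chunk 4: stream[33..34]='0' size=0 (terminator). Final body='245o9vhuv7mwvi5kqi' (18 bytes)
Body byte 1 at stream offset 4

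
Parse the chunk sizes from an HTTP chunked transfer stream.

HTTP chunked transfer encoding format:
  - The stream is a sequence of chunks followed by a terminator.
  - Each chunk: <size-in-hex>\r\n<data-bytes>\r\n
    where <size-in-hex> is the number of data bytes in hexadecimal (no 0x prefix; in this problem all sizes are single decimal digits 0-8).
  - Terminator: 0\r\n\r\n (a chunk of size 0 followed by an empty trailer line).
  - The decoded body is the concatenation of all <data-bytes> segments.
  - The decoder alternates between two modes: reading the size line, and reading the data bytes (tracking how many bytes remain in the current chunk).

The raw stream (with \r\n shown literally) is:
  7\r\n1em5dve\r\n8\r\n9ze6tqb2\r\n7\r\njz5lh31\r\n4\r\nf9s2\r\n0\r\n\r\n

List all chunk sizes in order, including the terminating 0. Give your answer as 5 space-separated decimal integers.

Answer: 7 8 7 4 0

Derivation:
Chunk 1: stream[0..1]='7' size=0x7=7, data at stream[3..10]='1em5dve' -> body[0..7], body so far='1em5dve'
Chunk 2: stream[12..13]='8' size=0x8=8, data at stream[15..23]='9ze6tqb2' -> body[7..15], body so far='1em5dve9ze6tqb2'
Chunk 3: stream[25..26]='7' size=0x7=7, data at stream[28..35]='jz5lh31' -> body[15..22], body so far='1em5dve9ze6tqb2jz5lh31'
Chunk 4: stream[37..38]='4' size=0x4=4, data at stream[40..44]='f9s2' -> body[22..26], body so far='1em5dve9ze6tqb2jz5lh31f9s2'
Chunk 5: stream[46..47]='0' size=0 (terminator). Final body='1em5dve9ze6tqb2jz5lh31f9s2' (26 bytes)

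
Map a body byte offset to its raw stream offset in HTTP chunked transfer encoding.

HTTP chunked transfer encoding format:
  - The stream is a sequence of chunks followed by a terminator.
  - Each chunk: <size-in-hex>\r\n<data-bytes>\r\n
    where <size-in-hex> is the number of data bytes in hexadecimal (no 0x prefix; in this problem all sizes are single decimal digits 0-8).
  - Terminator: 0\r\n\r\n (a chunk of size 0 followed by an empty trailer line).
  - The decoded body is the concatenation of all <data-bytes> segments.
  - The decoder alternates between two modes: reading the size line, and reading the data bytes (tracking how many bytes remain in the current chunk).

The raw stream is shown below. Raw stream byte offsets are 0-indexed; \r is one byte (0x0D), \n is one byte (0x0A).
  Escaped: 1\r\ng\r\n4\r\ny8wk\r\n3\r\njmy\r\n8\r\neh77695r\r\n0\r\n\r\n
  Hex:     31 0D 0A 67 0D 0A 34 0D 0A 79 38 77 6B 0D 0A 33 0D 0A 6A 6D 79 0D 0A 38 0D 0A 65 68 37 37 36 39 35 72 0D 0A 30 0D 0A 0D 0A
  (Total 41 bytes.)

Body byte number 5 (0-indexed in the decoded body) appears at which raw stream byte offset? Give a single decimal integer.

Chunk 1: stream[0..1]='1' size=0x1=1, data at stream[3..4]='g' -> body[0..1], body so far='g'
Chunk 2: stream[6..7]='4' size=0x4=4, data at stream[9..13]='y8wk' -> body[1..5], body so far='gy8wk'
Chunk 3: stream[15..16]='3' size=0x3=3, data at stream[18..21]='jmy' -> body[5..8], body so far='gy8wkjmy'
Chunk 4: stream[23..24]='8' size=0x8=8, data at stream[26..34]='eh77695r' -> body[8..16], body so far='gy8wkjmyeh77695r'
Chunk 5: stream[36..37]='0' size=0 (terminator). Final body='gy8wkjmyeh77695r' (16 bytes)
Body byte 5 at stream offset 18

Answer: 18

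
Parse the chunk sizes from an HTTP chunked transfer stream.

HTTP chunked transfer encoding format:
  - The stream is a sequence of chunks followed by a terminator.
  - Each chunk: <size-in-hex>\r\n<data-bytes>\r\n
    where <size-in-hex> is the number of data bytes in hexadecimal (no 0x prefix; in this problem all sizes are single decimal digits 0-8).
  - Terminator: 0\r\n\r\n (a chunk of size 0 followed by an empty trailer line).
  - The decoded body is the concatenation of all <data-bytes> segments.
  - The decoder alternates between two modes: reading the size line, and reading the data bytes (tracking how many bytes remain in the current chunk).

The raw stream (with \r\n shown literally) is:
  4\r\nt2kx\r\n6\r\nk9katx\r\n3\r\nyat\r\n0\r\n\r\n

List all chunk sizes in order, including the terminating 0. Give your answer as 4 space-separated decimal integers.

Chunk 1: stream[0..1]='4' size=0x4=4, data at stream[3..7]='t2kx' -> body[0..4], body so far='t2kx'
Chunk 2: stream[9..10]='6' size=0x6=6, data at stream[12..18]='k9katx' -> body[4..10], body so far='t2kxk9katx'
Chunk 3: stream[20..21]='3' size=0x3=3, data at stream[23..26]='yat' -> body[10..13], body so far='t2kxk9katxyat'
Chunk 4: stream[28..29]='0' size=0 (terminator). Final body='t2kxk9katxyat' (13 bytes)

Answer: 4 6 3 0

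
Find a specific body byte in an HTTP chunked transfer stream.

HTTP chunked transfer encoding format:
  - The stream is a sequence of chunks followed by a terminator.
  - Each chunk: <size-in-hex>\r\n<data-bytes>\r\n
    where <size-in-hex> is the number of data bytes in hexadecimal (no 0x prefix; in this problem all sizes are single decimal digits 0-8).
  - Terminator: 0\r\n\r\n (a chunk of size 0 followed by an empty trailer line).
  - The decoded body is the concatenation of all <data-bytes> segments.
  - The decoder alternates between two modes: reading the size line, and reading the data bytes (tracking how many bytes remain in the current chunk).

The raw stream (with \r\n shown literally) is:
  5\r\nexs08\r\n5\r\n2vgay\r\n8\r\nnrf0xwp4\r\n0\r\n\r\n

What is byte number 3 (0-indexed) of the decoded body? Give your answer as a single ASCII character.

Answer: 0

Derivation:
Chunk 1: stream[0..1]='5' size=0x5=5, data at stream[3..8]='exs08' -> body[0..5], body so far='exs08'
Chunk 2: stream[10..11]='5' size=0x5=5, data at stream[13..18]='2vgay' -> body[5..10], body so far='exs082vgay'
Chunk 3: stream[20..21]='8' size=0x8=8, data at stream[23..31]='nrf0xwp4' -> body[10..18], body so far='exs082vgaynrf0xwp4'
Chunk 4: stream[33..34]='0' size=0 (terminator). Final body='exs082vgaynrf0xwp4' (18 bytes)
Body byte 3 = '0'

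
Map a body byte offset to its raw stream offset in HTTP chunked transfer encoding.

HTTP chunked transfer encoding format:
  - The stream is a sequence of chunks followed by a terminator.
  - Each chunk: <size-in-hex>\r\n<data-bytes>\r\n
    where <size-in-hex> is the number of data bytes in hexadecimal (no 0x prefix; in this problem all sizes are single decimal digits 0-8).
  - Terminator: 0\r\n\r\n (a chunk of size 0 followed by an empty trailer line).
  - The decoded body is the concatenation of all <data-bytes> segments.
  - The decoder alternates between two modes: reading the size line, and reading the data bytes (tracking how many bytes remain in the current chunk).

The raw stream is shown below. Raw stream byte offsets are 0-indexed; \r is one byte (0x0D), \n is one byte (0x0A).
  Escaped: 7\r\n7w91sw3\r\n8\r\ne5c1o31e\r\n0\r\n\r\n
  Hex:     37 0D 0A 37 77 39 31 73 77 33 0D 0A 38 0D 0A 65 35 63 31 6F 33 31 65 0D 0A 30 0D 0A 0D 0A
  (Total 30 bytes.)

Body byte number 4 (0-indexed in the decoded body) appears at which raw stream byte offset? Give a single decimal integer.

Chunk 1: stream[0..1]='7' size=0x7=7, data at stream[3..10]='7w91sw3' -> body[0..7], body so far='7w91sw3'
Chunk 2: stream[12..13]='8' size=0x8=8, data at stream[15..23]='e5c1o31e' -> body[7..15], body so far='7w91sw3e5c1o31e'
Chunk 3: stream[25..26]='0' size=0 (terminator). Final body='7w91sw3e5c1o31e' (15 bytes)
Body byte 4 at stream offset 7

Answer: 7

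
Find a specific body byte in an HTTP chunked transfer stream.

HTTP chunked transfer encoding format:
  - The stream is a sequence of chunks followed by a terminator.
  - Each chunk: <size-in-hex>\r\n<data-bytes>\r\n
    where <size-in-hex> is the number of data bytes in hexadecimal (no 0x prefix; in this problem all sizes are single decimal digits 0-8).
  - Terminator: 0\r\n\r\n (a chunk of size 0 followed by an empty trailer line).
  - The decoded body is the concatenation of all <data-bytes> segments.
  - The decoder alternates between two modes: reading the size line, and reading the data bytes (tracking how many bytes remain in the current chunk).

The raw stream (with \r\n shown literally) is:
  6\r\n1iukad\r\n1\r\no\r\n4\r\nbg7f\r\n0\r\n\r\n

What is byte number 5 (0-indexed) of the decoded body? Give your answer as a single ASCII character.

Answer: d

Derivation:
Chunk 1: stream[0..1]='6' size=0x6=6, data at stream[3..9]='1iukad' -> body[0..6], body so far='1iukad'
Chunk 2: stream[11..12]='1' size=0x1=1, data at stream[14..15]='o' -> body[6..7], body so far='1iukado'
Chunk 3: stream[17..18]='4' size=0x4=4, data at stream[20..24]='bg7f' -> body[7..11], body so far='1iukadobg7f'
Chunk 4: stream[26..27]='0' size=0 (terminator). Final body='1iukadobg7f' (11 bytes)
Body byte 5 = 'd'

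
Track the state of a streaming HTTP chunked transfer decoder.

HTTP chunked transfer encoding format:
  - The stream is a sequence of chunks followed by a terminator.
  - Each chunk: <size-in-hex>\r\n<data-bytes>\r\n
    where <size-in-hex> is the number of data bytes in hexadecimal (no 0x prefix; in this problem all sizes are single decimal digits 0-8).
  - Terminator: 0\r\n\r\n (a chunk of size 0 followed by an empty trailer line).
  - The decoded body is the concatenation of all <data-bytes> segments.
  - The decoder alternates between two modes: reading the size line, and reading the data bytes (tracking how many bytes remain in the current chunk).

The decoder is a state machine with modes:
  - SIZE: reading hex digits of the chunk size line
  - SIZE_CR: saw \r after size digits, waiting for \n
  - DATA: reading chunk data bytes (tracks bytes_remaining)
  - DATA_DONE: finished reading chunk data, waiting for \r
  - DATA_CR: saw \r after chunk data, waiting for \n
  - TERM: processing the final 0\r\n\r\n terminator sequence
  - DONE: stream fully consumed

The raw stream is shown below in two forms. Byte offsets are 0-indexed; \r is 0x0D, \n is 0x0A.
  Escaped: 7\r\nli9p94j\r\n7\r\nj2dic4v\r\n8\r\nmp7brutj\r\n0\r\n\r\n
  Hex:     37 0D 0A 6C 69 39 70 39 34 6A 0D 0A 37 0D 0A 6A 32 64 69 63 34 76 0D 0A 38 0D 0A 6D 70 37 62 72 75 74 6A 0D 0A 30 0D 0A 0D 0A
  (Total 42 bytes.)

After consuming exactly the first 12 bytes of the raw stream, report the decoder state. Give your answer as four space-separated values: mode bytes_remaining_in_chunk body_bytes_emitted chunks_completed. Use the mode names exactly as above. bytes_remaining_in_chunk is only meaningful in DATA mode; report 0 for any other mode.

Byte 0 = '7': mode=SIZE remaining=0 emitted=0 chunks_done=0
Byte 1 = 0x0D: mode=SIZE_CR remaining=0 emitted=0 chunks_done=0
Byte 2 = 0x0A: mode=DATA remaining=7 emitted=0 chunks_done=0
Byte 3 = 'l': mode=DATA remaining=6 emitted=1 chunks_done=0
Byte 4 = 'i': mode=DATA remaining=5 emitted=2 chunks_done=0
Byte 5 = '9': mode=DATA remaining=4 emitted=3 chunks_done=0
Byte 6 = 'p': mode=DATA remaining=3 emitted=4 chunks_done=0
Byte 7 = '9': mode=DATA remaining=2 emitted=5 chunks_done=0
Byte 8 = '4': mode=DATA remaining=1 emitted=6 chunks_done=0
Byte 9 = 'j': mode=DATA_DONE remaining=0 emitted=7 chunks_done=0
Byte 10 = 0x0D: mode=DATA_CR remaining=0 emitted=7 chunks_done=0
Byte 11 = 0x0A: mode=SIZE remaining=0 emitted=7 chunks_done=1

Answer: SIZE 0 7 1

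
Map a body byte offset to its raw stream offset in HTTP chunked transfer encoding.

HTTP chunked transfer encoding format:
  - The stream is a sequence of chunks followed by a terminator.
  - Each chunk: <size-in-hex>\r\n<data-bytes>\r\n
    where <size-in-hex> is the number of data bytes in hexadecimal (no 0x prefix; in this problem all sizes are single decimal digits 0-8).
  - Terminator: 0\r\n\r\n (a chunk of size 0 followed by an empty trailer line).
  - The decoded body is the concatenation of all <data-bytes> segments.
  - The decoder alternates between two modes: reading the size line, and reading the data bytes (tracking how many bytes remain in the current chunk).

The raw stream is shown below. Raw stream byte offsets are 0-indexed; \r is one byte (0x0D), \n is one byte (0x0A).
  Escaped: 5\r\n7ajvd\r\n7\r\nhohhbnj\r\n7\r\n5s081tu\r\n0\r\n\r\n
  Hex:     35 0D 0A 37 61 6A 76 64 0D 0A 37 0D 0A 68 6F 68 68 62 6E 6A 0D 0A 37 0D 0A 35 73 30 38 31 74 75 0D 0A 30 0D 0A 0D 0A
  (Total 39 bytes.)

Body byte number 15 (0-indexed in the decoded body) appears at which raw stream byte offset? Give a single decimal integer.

Answer: 28

Derivation:
Chunk 1: stream[0..1]='5' size=0x5=5, data at stream[3..8]='7ajvd' -> body[0..5], body so far='7ajvd'
Chunk 2: stream[10..11]='7' size=0x7=7, data at stream[13..20]='hohhbnj' -> body[5..12], body so far='7ajvdhohhbnj'
Chunk 3: stream[22..23]='7' size=0x7=7, data at stream[25..32]='5s081tu' -> body[12..19], body so far='7ajvdhohhbnj5s081tu'
Chunk 4: stream[34..35]='0' size=0 (terminator). Final body='7ajvdhohhbnj5s081tu' (19 bytes)
Body byte 15 at stream offset 28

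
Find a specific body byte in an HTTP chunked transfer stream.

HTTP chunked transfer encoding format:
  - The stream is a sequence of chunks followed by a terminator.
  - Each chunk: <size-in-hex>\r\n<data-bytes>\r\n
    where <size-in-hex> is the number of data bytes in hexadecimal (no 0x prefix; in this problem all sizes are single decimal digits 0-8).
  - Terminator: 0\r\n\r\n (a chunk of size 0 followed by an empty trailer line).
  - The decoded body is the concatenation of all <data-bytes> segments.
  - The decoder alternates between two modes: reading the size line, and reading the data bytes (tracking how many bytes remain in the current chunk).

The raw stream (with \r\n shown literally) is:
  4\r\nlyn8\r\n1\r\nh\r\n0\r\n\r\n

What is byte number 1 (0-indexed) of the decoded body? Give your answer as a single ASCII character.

Answer: y

Derivation:
Chunk 1: stream[0..1]='4' size=0x4=4, data at stream[3..7]='lyn8' -> body[0..4], body so far='lyn8'
Chunk 2: stream[9..10]='1' size=0x1=1, data at stream[12..13]='h' -> body[4..5], body so far='lyn8h'
Chunk 3: stream[15..16]='0' size=0 (terminator). Final body='lyn8h' (5 bytes)
Body byte 1 = 'y'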